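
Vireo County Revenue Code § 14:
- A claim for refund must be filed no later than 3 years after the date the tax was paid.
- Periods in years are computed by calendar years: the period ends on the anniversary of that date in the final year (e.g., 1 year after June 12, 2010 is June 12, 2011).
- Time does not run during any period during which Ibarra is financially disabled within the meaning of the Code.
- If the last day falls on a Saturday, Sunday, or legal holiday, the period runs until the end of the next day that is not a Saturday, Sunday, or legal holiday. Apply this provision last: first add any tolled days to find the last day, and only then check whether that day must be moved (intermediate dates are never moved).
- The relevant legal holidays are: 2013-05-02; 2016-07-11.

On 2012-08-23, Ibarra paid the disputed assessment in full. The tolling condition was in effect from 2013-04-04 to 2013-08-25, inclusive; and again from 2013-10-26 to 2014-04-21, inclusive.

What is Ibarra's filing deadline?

July 12, 2016

3 years after 2012-08-23 is August 23, 2015.
From April 4, 2013 through August 25, 2013 inclusive is 144 days; tolling adds 144 days: August 23, 2015 + 144 days = January 14, 2016.
From October 26, 2013 through April 21, 2014 inclusive is 178 days; tolling adds 178 days: January 14, 2016 + 178 days = July 10, 2016.
July 10, 2016 is Sunday; July 11, 2016 is a listed holiday. The next qualifying day is July 12, 2016.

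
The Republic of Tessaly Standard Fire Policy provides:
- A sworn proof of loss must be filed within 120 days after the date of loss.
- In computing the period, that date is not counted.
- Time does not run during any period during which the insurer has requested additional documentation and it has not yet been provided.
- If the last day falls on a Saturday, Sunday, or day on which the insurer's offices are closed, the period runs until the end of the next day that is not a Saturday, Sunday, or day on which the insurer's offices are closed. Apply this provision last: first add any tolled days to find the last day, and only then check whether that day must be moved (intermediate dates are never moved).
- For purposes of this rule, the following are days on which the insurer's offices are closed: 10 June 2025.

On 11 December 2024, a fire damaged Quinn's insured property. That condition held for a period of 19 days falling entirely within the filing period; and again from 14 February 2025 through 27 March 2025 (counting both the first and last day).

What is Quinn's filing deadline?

120 days after 11 December 2024 is April 10, 2025.
Tolling adds 19 days: April 10, 2025 + 19 days = April 29, 2025.
From February 14, 2025 through March 27, 2025 inclusive is 42 days; tolling adds 42 days: April 29, 2025 + 42 days = June 10, 2025.
June 10, 2025 is a listed holiday. The next qualifying day is June 11, 2025.

June 11, 2025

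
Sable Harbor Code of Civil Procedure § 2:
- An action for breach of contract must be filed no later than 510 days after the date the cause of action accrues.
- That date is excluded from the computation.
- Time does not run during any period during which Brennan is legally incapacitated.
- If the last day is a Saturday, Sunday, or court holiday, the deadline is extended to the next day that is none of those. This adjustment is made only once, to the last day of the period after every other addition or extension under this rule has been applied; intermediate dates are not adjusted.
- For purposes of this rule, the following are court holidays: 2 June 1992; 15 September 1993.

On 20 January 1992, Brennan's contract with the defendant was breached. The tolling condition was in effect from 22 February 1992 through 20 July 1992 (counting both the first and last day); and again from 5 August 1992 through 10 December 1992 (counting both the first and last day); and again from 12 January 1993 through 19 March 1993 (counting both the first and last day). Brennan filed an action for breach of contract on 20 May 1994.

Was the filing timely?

Yes

510 days after 20 January 1992 is June 13, 1993.
From February 22, 1992 through July 20, 1992 inclusive is 150 days; tolling adds 150 days: June 13, 1993 + 150 days = November 10, 1993.
From August 5, 1992 through December 10, 1992 inclusive is 128 days; tolling adds 128 days: November 10, 1993 + 128 days = March 18, 1994.
From January 12, 1993 through March 19, 1993 inclusive is 67 days; tolling adds 67 days: March 18, 1994 + 67 days = May 24, 1994.
May 24, 1994 is a Tuesday and not a court holiday, so no extension applies.
The deadline is May 24, 1994; the filing on May 20, 1994 is on or before that date.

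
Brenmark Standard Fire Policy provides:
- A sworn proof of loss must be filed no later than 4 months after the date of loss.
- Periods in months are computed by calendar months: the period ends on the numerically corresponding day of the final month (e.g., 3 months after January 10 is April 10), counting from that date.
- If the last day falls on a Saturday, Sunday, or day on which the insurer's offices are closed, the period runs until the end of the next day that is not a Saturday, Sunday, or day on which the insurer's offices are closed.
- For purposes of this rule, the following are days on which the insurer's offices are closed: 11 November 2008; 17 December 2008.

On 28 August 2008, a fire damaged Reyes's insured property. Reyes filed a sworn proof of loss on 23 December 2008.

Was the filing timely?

4 months after 28 August 2008 is December 28, 2008.
December 28, 2008 is Sunday. The next qualifying day is December 29, 2008.
The deadline is December 29, 2008; the filing on December 23, 2008 is on or before that date.

Yes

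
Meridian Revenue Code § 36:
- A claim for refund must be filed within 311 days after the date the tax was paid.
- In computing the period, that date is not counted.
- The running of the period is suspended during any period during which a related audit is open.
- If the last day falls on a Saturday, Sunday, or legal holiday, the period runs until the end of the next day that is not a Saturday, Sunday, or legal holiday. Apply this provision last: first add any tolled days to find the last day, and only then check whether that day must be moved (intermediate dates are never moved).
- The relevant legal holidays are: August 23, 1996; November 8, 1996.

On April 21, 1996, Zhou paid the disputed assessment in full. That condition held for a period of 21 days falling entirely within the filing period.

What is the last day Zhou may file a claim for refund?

311 days after April 21, 1996 is February 26, 1997.
Tolling adds 21 days: February 26, 1997 + 21 days = March 19, 1997.
March 19, 1997 is a Wednesday and not a legal holiday, so no extension applies.

March 19, 1997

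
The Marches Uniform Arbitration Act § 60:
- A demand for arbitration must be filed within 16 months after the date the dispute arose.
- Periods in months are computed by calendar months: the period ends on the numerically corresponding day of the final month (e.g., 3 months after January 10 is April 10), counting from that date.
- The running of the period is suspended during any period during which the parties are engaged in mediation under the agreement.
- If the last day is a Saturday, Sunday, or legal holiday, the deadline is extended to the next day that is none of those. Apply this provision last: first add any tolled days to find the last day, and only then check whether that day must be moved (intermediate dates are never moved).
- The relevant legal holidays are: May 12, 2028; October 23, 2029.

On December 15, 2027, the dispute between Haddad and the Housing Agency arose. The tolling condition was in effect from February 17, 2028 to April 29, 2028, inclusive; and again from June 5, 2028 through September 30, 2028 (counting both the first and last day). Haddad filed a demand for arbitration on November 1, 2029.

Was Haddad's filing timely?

16 months after December 15, 2027 is April 15, 2029.
From February 17, 2028 through April 29, 2028 inclusive is 73 days; tolling adds 73 days: April 15, 2029 + 73 days = June 27, 2029.
From June 5, 2028 through September 30, 2028 inclusive is 118 days; tolling adds 118 days: June 27, 2029 + 118 days = October 23, 2029.
October 23, 2029 is a listed holiday. The next qualifying day is October 24, 2029.
The deadline is October 24, 2029; the filing on November 1, 2029 is after that date.

No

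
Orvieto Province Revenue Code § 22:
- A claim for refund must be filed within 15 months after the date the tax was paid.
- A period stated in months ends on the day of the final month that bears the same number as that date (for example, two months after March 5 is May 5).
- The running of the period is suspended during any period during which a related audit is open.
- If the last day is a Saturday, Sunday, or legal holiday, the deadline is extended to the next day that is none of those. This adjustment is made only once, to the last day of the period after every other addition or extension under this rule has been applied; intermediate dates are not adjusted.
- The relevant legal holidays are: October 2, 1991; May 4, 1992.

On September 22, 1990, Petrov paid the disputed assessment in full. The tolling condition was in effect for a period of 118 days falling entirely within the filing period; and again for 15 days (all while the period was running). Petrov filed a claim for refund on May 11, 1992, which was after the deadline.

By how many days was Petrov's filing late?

15 months after September 22, 1990 is December 22, 1991.
Tolling adds 118 days: December 22, 1991 + 118 days = April 18, 1992.
Tolling adds 15 days: April 18, 1992 + 15 days = May 3, 1992.
May 3, 1992 is Sunday; May 4, 1992 is a listed holiday. The next qualifying day is May 5, 1992.
The deadline is May 5, 1992; from May 5, 1992 to May 11, 1992 is 6 days.

6 days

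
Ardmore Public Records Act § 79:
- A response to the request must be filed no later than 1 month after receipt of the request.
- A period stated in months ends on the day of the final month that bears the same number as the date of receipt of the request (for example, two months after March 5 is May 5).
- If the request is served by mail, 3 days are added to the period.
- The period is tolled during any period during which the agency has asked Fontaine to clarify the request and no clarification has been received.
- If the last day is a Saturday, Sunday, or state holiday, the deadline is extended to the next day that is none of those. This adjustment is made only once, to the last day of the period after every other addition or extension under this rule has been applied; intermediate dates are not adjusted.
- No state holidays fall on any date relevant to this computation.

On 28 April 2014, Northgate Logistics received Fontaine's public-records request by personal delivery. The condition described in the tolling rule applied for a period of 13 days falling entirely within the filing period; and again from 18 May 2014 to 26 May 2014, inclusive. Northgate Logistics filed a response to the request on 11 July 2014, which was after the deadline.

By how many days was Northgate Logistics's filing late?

22 days

1 month after 28 April 2014 is May 28, 2014.
Service was not by mail, so no mail extension applies.
Tolling adds 13 days: May 28, 2014 + 13 days = June 10, 2014.
From May 18, 2014 through May 26, 2014 inclusive is 9 days; tolling adds 9 days: June 10, 2014 + 9 days = June 19, 2014.
June 19, 2014 is a Thursday and not a state holiday, so no extension applies.
The deadline is June 19, 2014; from June 19, 2014 to July 11, 2014 is 22 days.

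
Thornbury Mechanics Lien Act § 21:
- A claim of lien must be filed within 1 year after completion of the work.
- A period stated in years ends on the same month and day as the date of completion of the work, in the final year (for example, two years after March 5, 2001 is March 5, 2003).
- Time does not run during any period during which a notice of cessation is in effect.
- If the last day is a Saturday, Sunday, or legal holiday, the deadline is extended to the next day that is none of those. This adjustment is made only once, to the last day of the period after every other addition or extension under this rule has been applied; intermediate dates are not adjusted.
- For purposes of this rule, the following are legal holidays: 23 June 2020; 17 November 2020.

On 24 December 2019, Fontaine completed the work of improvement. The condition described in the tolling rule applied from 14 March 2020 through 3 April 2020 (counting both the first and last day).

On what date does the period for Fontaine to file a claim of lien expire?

January 14, 2021

1 year after 24 December 2019 is December 24, 2020.
From March 14, 2020 through April 3, 2020 inclusive is 21 days; tolling adds 21 days: December 24, 2020 + 21 days = January 14, 2021.
January 14, 2021 is a Thursday and not a legal holiday, so no extension applies.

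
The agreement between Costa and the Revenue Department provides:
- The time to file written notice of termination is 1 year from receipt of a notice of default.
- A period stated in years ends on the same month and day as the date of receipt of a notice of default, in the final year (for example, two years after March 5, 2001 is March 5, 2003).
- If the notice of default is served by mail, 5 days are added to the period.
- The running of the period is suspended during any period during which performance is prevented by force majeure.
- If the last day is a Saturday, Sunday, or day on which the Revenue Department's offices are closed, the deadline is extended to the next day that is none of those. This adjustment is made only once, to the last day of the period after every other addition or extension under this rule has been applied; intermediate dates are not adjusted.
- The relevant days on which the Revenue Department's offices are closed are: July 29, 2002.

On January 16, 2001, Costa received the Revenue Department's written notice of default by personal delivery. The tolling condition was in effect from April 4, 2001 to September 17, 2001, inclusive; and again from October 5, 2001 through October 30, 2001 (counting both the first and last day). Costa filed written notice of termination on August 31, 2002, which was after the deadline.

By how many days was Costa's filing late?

32 days

1 year after January 16, 2001 is January 16, 2002.
Service was not by mail, so no mail extension applies.
From April 4, 2001 through September 17, 2001 inclusive is 167 days; tolling adds 167 days: January 16, 2002 + 167 days = July 2, 2002.
From October 5, 2001 through October 30, 2001 inclusive is 26 days; tolling adds 26 days: July 2, 2002 + 26 days = July 28, 2002.
July 28, 2002 is Sunday; July 29, 2002 is a listed holiday. The next qualifying day is July 30, 2002.
The deadline is July 30, 2002; from July 30, 2002 to August 31, 2002 is 32 days.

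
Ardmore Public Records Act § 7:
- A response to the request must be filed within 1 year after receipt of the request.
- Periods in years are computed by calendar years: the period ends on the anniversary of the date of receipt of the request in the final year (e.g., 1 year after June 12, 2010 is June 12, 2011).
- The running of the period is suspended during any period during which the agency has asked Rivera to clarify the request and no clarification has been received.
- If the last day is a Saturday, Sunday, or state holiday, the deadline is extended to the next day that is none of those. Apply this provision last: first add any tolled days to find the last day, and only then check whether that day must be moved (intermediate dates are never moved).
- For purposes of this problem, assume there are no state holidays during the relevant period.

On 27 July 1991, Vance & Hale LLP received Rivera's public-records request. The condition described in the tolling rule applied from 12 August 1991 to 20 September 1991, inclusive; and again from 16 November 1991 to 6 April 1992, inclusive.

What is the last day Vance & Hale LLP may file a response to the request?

January 26, 1993

1 year after 27 July 1991 is July 27, 1992.
From August 12, 1991 through September 20, 1991 inclusive is 40 days; tolling adds 40 days: July 27, 1992 + 40 days = September 5, 1992.
From November 16, 1991 through April 6, 1992 inclusive is 143 days; tolling adds 143 days: September 5, 1992 + 143 days = January 26, 1993.
January 26, 1993 is a Tuesday and not a state holiday, so no extension applies.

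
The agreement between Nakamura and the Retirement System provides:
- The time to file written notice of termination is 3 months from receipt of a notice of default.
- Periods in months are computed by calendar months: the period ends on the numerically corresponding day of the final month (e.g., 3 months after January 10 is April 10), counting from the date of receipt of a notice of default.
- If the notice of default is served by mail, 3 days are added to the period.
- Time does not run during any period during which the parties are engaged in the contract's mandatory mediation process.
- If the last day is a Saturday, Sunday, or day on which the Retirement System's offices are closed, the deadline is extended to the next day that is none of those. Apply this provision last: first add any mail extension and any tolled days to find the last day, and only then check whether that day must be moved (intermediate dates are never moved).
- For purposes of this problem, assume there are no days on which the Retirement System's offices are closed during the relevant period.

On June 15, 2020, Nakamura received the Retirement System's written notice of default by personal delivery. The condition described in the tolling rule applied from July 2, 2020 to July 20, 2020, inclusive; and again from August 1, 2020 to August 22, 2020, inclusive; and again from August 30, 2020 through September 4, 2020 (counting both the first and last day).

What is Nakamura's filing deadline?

3 months after June 15, 2020 is September 15, 2020.
Service was not by mail, so no mail extension applies.
From July 2, 2020 through July 20, 2020 inclusive is 19 days; tolling adds 19 days: September 15, 2020 + 19 days = October 4, 2020.
From August 1, 2020 through August 22, 2020 inclusive is 22 days; tolling adds 22 days: October 4, 2020 + 22 days = October 26, 2020.
From August 30, 2020 through September 4, 2020 inclusive is 6 days; tolling adds 6 days: October 26, 2020 + 6 days = November 1, 2020.
November 1, 2020 is Sunday. The next qualifying day is November 2, 2020.

November 2, 2020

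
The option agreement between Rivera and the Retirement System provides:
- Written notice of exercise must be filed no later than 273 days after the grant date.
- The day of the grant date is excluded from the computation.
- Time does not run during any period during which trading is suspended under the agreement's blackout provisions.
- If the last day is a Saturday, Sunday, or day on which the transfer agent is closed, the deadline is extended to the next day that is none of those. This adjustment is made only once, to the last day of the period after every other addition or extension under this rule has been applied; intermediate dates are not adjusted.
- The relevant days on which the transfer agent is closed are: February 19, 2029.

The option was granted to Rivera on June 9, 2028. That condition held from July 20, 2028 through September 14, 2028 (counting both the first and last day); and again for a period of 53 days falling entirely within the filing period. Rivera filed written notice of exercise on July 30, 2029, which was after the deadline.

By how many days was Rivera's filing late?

273 days after June 9, 2028 is March 9, 2029.
From July 20, 2028 through September 14, 2028 inclusive is 57 days; tolling adds 57 days: March 9, 2029 + 57 days = May 5, 2029.
Tolling adds 53 days: May 5, 2029 + 53 days = June 27, 2029.
June 27, 2029 is a Wednesday and not a day on which the transfer agent is closed, so no extension applies.
The deadline is June 27, 2029; from June 27, 2029 to July 30, 2029 is 33 days.

33 days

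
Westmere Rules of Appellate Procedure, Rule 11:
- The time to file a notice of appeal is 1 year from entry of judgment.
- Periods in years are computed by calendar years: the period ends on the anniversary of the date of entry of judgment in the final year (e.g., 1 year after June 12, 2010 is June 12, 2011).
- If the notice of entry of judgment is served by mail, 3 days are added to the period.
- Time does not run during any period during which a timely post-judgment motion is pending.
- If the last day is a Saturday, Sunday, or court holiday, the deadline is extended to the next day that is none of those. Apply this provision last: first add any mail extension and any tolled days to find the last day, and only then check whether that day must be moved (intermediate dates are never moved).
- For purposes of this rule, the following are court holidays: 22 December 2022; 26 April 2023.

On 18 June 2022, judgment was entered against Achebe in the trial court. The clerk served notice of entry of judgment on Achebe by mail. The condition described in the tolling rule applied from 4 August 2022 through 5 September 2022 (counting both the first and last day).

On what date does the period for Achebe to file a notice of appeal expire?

July 24, 2023

1 year after 18 June 2022 is June 18, 2023.
Service was by mail, adding 3 days: June 18, 2023 + 3 days = June 21, 2023.
From August 4, 2022 through September 5, 2022 inclusive is 33 days; tolling adds 33 days: June 21, 2023 + 33 days = July 24, 2023.
July 24, 2023 is a Monday and not a court holiday, so no extension applies.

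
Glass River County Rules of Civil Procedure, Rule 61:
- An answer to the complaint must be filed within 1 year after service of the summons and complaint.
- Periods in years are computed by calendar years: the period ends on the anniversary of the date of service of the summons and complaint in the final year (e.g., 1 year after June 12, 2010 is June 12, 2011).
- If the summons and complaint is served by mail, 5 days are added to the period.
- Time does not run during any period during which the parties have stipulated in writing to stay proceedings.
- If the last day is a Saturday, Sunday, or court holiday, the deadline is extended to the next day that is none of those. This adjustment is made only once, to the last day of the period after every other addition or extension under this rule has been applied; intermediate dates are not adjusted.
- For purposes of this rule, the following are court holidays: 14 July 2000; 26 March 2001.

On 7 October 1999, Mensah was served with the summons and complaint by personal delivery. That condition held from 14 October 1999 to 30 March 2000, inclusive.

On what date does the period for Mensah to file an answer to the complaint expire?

March 27, 2001

1 year after 7 October 1999 is October 7, 2000.
Service was not by mail, so no mail extension applies.
From October 14, 1999 through March 30, 2000 inclusive is 169 days; tolling adds 169 days: October 7, 2000 + 169 days = March 25, 2001.
March 25, 2001 is Sunday; March 26, 2001 is a listed holiday. The next qualifying day is March 27, 2001.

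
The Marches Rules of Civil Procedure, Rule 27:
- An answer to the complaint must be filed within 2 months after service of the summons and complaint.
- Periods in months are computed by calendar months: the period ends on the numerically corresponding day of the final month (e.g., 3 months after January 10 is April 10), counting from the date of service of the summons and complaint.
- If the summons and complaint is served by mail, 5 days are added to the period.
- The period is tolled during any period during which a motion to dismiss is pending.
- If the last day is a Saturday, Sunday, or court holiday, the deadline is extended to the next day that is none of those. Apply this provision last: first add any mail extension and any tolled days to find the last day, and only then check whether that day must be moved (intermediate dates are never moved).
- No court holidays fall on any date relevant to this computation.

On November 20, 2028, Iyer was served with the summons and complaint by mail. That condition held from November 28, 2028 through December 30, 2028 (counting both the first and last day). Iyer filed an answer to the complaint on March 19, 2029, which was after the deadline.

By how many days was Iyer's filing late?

20 days

2 months after November 20, 2028 is January 20, 2029.
Service was by mail, adding 5 days: January 20, 2029 + 5 days = January 25, 2029.
From November 28, 2028 through December 30, 2028 inclusive is 33 days; tolling adds 33 days: January 25, 2029 + 33 days = February 27, 2029.
February 27, 2029 is a Tuesday and not a court holiday, so no extension applies.
The deadline is February 27, 2029; from February 27, 2029 to March 19, 2029 is 20 days.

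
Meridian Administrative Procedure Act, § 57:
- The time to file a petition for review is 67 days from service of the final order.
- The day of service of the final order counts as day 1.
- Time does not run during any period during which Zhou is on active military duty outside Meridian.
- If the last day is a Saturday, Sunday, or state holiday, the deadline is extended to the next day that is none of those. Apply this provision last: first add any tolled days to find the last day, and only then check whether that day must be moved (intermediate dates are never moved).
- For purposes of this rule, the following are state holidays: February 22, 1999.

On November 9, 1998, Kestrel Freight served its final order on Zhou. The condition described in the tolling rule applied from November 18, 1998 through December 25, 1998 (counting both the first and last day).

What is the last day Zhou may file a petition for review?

February 23, 1999

Counting November 9, 1998 as day 1, day 67 is January 14, 1999.
From November 18, 1998 through December 25, 1998 inclusive is 38 days; tolling adds 38 days: January 14, 1999 + 38 days = February 21, 1999.
February 21, 1999 is Sunday; February 22, 1999 is a listed holiday. The next qualifying day is February 23, 1999.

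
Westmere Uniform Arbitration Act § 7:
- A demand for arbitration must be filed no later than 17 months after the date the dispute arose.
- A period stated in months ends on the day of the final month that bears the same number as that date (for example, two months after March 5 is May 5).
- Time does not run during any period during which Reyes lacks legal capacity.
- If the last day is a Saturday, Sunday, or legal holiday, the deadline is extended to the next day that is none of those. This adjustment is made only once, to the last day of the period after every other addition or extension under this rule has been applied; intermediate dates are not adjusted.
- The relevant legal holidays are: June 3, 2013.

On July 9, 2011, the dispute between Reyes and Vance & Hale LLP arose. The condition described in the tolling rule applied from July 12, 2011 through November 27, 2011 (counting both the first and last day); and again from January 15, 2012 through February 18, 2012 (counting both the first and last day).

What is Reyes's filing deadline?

June 4, 2013

17 months after July 9, 2011 is December 9, 2012.
From July 12, 2011 through November 27, 2011 inclusive is 139 days; tolling adds 139 days: December 9, 2012 + 139 days = April 27, 2013.
From January 15, 2012 through February 18, 2012 inclusive is 35 days; tolling adds 35 days: April 27, 2013 + 35 days = June 1, 2013.
June 1, 2013 is Saturday; June 2, 2013 is Sunday; June 3, 2013 is a listed holiday. The next qualifying day is June 4, 2013.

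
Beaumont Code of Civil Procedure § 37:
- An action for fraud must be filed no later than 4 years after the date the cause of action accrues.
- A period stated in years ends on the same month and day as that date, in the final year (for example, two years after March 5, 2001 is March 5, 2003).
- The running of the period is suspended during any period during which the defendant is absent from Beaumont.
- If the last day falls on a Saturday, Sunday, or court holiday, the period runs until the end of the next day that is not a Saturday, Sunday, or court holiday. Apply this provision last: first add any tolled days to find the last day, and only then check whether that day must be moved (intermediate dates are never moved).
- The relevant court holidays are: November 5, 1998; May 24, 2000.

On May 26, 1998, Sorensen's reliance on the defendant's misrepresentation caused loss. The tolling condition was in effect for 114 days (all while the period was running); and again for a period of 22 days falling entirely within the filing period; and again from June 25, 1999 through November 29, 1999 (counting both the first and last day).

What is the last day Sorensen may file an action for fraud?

4 years after May 26, 1998 is May 26, 2002.
Tolling adds 114 days: May 26, 2002 + 114 days = September 17, 2002.
Tolling adds 22 days: September 17, 2002 + 22 days = October 9, 2002.
From June 25, 1999 through November 29, 1999 inclusive is 158 days; tolling adds 158 days: October 9, 2002 + 158 days = March 16, 2003.
March 16, 2003 is Sunday. The next qualifying day is March 17, 2003.

March 17, 2003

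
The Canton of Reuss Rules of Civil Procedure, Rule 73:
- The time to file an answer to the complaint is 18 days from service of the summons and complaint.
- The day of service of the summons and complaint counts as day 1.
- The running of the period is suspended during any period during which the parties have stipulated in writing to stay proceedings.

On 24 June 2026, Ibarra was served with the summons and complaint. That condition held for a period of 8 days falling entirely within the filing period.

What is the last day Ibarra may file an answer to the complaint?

July 19, 2026

Counting 24 June 2026 as day 1, day 18 is July 11, 2026.
Tolling adds 8 days: July 11, 2026 + 8 days = July 19, 2026.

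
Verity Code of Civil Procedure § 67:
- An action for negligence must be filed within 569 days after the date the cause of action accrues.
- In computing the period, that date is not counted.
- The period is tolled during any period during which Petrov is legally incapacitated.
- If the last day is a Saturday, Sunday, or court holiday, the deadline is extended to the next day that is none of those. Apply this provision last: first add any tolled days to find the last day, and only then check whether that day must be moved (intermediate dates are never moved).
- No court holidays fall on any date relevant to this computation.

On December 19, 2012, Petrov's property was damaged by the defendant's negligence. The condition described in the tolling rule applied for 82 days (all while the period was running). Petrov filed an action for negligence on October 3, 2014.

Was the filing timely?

569 days after December 19, 2012 is July 11, 2014.
Tolling adds 82 days: July 11, 2014 + 82 days = October 1, 2014.
October 1, 2014 is a Wednesday and not a court holiday, so no extension applies.
The deadline is October 1, 2014; the filing on October 3, 2014 is after that date.

No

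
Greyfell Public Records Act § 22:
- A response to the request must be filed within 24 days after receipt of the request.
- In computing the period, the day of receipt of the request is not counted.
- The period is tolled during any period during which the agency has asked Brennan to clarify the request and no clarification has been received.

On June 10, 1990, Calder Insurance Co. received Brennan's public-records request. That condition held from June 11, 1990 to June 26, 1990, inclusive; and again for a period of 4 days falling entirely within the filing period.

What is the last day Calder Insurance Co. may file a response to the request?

24 days after June 10, 1990 is July 4, 1990.
From June 11, 1990 through June 26, 1990 inclusive is 16 days; tolling adds 16 days: July 4, 1990 + 16 days = July 20, 1990.
Tolling adds 4 days: July 20, 1990 + 4 days = July 24, 1990.

July 24, 1990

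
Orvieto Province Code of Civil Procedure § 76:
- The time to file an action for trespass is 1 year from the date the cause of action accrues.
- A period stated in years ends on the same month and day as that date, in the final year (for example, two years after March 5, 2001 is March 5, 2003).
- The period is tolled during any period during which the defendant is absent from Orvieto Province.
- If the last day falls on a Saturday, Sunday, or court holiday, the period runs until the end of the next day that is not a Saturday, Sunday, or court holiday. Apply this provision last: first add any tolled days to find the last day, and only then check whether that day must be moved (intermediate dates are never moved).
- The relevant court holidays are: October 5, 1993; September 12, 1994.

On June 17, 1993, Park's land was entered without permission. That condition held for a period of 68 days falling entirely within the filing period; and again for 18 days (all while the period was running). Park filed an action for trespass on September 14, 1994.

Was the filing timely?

No

1 year after June 17, 1993 is June 17, 1994.
Tolling adds 68 days: June 17, 1994 + 68 days = August 24, 1994.
Tolling adds 18 days: August 24, 1994 + 18 days = September 11, 1994.
September 11, 1994 is Sunday; September 12, 1994 is a listed holiday. The next qualifying day is September 13, 1994.
The deadline is September 13, 1994; the filing on September 14, 1994 is after that date.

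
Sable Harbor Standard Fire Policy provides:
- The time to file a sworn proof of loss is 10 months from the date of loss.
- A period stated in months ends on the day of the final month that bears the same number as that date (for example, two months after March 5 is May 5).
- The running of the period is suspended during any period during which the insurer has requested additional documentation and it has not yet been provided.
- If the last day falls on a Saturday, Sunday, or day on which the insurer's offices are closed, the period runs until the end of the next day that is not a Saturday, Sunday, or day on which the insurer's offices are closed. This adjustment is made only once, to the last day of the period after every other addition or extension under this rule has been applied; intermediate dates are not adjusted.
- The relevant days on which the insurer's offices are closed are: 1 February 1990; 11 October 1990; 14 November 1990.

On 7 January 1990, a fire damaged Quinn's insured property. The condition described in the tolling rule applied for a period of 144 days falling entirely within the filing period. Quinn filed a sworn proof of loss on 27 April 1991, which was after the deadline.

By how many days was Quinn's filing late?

26 days

10 months after 7 January 1990 is November 7, 1990.
Tolling adds 144 days: November 7, 1990 + 144 days = March 31, 1991.
March 31, 1991 is Sunday. The next qualifying day is April 1, 1991.
The deadline is April 1, 1991; from April 1, 1991 to April 27, 1991 is 26 days.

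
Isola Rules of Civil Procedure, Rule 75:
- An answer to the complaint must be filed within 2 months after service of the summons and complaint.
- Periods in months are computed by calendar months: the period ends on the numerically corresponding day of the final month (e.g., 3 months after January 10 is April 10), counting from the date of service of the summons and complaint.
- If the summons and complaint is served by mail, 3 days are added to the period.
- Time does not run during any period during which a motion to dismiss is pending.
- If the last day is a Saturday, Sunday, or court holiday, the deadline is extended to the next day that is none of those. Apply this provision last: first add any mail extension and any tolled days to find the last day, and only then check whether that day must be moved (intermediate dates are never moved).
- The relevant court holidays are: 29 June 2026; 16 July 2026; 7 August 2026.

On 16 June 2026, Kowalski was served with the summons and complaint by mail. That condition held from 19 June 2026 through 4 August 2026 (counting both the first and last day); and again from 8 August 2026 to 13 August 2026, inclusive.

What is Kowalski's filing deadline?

2 months after 16 June 2026 is August 16, 2026.
Service was by mail, adding 3 days: August 16, 2026 + 3 days = August 19, 2026.
From June 19, 2026 through August 4, 2026 inclusive is 47 days; tolling adds 47 days: August 19, 2026 + 47 days = October 5, 2026.
From August 8, 2026 through August 13, 2026 inclusive is 6 days; tolling adds 6 days: October 5, 2026 + 6 days = October 11, 2026.
October 11, 2026 is Sunday. The next qualifying day is October 12, 2026.

October 12, 2026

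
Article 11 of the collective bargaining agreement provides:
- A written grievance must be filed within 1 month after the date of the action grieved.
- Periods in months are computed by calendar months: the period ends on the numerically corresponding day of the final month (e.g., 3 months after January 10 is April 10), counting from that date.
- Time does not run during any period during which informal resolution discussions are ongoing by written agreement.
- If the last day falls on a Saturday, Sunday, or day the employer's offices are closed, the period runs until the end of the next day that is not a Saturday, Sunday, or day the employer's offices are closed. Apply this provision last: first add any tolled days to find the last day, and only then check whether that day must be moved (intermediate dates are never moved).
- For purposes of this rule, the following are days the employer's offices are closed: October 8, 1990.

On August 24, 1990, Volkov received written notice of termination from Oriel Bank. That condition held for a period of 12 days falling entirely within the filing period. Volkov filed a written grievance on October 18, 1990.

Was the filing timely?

1 month after August 24, 1990 is September 24, 1990.
Tolling adds 12 days: September 24, 1990 + 12 days = October 6, 1990.
October 6, 1990 is Saturday; October 7, 1990 is Sunday; October 8, 1990 is a listed holiday. The next qualifying day is October 9, 1990.
The deadline is October 9, 1990; the filing on October 18, 1990 is after that date.

No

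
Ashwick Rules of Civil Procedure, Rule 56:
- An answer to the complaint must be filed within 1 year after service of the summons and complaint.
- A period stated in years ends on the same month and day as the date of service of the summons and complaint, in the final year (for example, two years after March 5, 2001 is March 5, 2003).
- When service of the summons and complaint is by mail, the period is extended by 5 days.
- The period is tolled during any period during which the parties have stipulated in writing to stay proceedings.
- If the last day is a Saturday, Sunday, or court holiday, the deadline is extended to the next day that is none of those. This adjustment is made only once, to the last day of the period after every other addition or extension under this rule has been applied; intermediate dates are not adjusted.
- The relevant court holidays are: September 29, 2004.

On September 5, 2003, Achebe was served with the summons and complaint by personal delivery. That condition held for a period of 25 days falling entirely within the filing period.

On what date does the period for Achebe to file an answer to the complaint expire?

1 year after September 5, 2003 is September 5, 2004.
Service was not by mail, so no mail extension applies.
Tolling adds 25 days: September 5, 2004 + 25 days = September 30, 2004.
September 30, 2004 is a Thursday and not a court holiday, so no extension applies.

September 30, 2004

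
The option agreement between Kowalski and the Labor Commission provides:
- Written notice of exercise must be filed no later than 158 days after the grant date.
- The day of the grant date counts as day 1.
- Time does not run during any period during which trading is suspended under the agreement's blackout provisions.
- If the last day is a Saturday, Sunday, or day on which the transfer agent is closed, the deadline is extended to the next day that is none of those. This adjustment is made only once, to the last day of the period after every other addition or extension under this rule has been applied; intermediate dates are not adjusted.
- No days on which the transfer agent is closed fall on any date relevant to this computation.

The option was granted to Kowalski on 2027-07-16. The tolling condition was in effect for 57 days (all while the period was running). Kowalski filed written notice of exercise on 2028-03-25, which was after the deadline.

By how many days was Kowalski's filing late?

Counting 2027-07-16 as day 1, day 158 is December 20, 2027.
Tolling adds 57 days: December 20, 2027 + 57 days = February 15, 2028.
February 15, 2028 is a Tuesday and not a day on which the transfer agent is closed, so no extension applies.
The deadline is February 15, 2028; from February 15, 2028 to March 25, 2028 is 39 days.

39 days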